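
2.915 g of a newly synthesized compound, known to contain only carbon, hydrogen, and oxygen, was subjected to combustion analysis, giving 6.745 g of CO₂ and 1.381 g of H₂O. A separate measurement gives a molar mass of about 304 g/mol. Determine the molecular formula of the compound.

C16H16O6

mol C = 6.745 g CO₂ ÷ 44.009 g/mol = 0.15326 mol
mol H = 2 × 1.381 g H₂O ÷ 18.015 g/mol = 0.15332 mol
mass O = 2.915 − (1.8409 + 0.15454) = 0.91960 g → mol O = 0.91960 ÷ 15.999 = 0.057479 mol
Divide by the smallest (0.057479 mol): C 2.666, H 2.667, O 1.000
Multiplying each by 3 gives whole numbers: C 8.00, H 8.00, O 3.00
Empirical formula: C8H8O3
Empirical-formula mass = 152.15 g/mol; 304 ÷ 152.15 ≈ 2, so the molecular formula is C16H16O6.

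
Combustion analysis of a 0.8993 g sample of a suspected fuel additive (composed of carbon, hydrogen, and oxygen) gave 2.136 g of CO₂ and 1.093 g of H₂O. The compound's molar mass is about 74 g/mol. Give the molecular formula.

mol C = 2.136 g CO₂ ÷ 44.009 g/mol = 0.048536 mol
mol H = 2 × 1.093 g H₂O ÷ 18.015 g/mol = 0.12134 mol
mass O = 0.8993 − (0.58296 + 0.12231) = 0.19403 g → mol O = 0.19403 ÷ 15.999 = 0.012127 mol
Divide by the smallest (0.012127 mol): C 4.002, H 10.006, O 1.000
Empirical formula: C4H10O
Empirical-formula mass = 74.12 g/mol; 74 ÷ 74.12 ≈ 1, so the molecular formula is C4H10O.

C4H10O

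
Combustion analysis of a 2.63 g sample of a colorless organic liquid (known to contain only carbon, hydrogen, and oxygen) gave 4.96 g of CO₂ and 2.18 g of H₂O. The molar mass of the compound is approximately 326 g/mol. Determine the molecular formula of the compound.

mol C = 4.96 g CO₂ ÷ 44.009 g/mol = 0.1127 mol
mol H = 2 × 2.18 g H₂O ÷ 18.015 g/mol = 0.2420 mol
mass O = 2.63 − (1.354 + 0.2440) = 1.032 g → mol O = 1.032 ÷ 15.999 = 0.06453 mol
Divide by the smallest (0.06453 mol): C 1.747, H 3.751, O 1.000
Multiplying each by 4 gives whole numbers: C 6.99, H 15.00, O 4.00
Empirical formula: C7H15O4
Empirical-formula mass = 163.19 g/mol; 326 ÷ 163.19 ≈ 2, so the molecular formula is C14H30O8.

C14H30O8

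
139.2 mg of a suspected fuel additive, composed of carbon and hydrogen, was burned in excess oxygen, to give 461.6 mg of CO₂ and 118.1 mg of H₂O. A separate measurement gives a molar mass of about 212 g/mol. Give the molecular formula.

mol C = 0.4616 g CO₂ ÷ 44.009 g/mol = 0.010489 mol
mol H = 2 × 0.1181 g H₂O ÷ 18.015 g/mol = 0.013111 mol
Divide by the smallest (0.010489 mol): C 1.000, H 1.250
Multiplying each by 4 gives whole numbers: C 4.00, H 5.00
Empirical formula: C4H5
Empirical-formula mass = 53.08 g/mol; 212 ÷ 53.08 ≈ 4, so the molecular formula is C16H20.

C16H20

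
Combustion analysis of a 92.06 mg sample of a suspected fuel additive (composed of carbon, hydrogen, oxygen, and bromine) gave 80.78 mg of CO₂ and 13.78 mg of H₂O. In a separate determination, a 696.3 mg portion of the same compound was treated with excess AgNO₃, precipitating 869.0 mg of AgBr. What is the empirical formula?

C6H5Br2O4

mol C = 0.08078 g CO₂ ÷ 44.009 g/mol = 0.0018355 mol
mol H = 2 × 0.01378 g H₂O ÷ 18.015 g/mol = 0.0015298 mol
From the AgBr data: mol Br per gram of compound = (0.8690 ÷ 187.772) ÷ 0.6963 = 0.0066465 mol/g, so in the 0.09206 g combustion sample mol Br = 0.00061188 mol
mass O = 0.09206 − (0.022047 + 0.0015421 + 0.048891) = 0.019580 g → mol O = 0.019580 ÷ 15.999 = 0.0012238 mol
Divide by the smallest (0.00061188 mol): C 3.000, H 2.500, Br 1.000, O 2.000
Multiplying each by 2 gives whole numbers: C 6.00, H 5.00, Br 2.00, O 4.00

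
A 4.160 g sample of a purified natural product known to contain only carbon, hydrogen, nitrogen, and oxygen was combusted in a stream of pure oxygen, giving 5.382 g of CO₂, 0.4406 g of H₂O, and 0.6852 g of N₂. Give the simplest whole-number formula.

C5H2N2O5

mol C = 5.382 g CO₂ ÷ 44.009 g/mol = 0.12229 mol
mol H = 2 × 0.4406 g H₂O ÷ 18.015 g/mol = 0.048915 mol
mol N = 2 × 0.6852 g N₂ ÷ 28.014 g/mol = 0.048918 mol
mass O = 4.160 − (1.4689 + 0.049306 + 0.68520) = 1.9566 g → mol O = 1.9566 ÷ 15.999 = 0.12230 mol
Divide by the smallest (0.048915 mol): C 2.500, H 1.000, N 1.000, O 2.500
Multiplying each by 2 gives whole numbers: C 5.00, H 2.00, N 2.00, O 5.00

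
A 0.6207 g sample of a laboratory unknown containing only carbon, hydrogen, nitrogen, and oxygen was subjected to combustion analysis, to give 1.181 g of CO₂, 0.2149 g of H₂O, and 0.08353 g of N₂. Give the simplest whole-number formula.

mol C = 1.181 g CO₂ ÷ 44.009 g/mol = 0.026835 mol
mol H = 2 × 0.2149 g H₂O ÷ 18.015 g/mol = 0.023858 mol
mol N = 2 × 0.08353 g N₂ ÷ 28.014 g/mol = 0.0059634 mol
mass O = 0.6207 − (0.32232 + 0.024049 + 0.083530) = 0.19080 g → mol O = 0.19080 ÷ 15.999 = 0.011926 mol
Divide by the smallest (0.0059634 mol): C 4.500, H 4.001, N 1.000, O 2.000
Multiplying each by 2 gives whole numbers: C 9.00, H 8.00, N 2.00, O 4.00

C9H8N2O4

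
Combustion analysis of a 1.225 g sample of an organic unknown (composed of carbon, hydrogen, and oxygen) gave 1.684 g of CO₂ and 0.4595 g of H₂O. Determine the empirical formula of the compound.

C6H8O7

mol C = 1.684 g CO₂ ÷ 44.009 g/mol = 0.038265 mol
mol H = 2 × 0.4595 g H₂O ÷ 18.015 g/mol = 0.051013 mol
mass O = 1.225 − (0.45960 + 0.051421) = 0.71398 g → mol O = 0.71398 ÷ 15.999 = 0.044626 mol
Divide by the smallest (0.038265 mol): C 1.000, H 1.333, O 1.166
Multiplying each by 6 gives whole numbers: C 6.00, H 8.00, O 7.00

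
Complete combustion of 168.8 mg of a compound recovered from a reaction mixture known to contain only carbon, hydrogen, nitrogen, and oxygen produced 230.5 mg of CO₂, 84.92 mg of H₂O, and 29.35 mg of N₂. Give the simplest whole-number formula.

C5H9N2O4

mol C = 0.2305 g CO₂ ÷ 44.009 g/mol = 0.0052376 mol
mol H = 2 × 0.08492 g H₂O ÷ 18.015 g/mol = 0.0094277 mol
mol N = 2 × 0.02935 g N₂ ÷ 28.014 g/mol = 0.0020954 mol
mass O = 0.1688 − (0.062908 + 0.0095031 + 0.029350) = 0.067038 g → mol O = 0.067038 ÷ 15.999 = 0.0041902 mol
Divide by the smallest (0.0020954 mol): C 2.500, H 4.499, N 1.000, O 2.000
Multiplying each by 2 gives whole numbers: C 5.00, H 9.00, N 2.00, O 4.00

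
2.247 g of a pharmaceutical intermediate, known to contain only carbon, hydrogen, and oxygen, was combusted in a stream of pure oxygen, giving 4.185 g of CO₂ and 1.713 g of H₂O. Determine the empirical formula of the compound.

C5H10O3

mol C = 4.185 g CO₂ ÷ 44.009 g/mol = 0.095094 mol
mol H = 2 × 1.713 g H₂O ÷ 18.015 g/mol = 0.19017 mol
mass O = 2.247 − (1.1422 + 0.19170) = 0.91313 g → mol O = 0.91313 ÷ 15.999 = 0.057074 mol
Divide by the smallest (0.057074 mol): C 1.666, H 3.332, O 1.000
Multiplying each by 3 gives whole numbers: C 5.00, H 10.00, O 3.00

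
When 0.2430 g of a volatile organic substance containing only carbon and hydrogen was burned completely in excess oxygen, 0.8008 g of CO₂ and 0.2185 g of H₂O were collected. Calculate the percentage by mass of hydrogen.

10.06%

mol C = 0.8008 g CO₂ ÷ 44.009 g/mol = 0.018196 mol
mol H = 2 × 0.2185 g H₂O ÷ 18.015 g/mol = 0.024258 mol
mass % H = 0.024452 g ÷ 0.2430 g × 100%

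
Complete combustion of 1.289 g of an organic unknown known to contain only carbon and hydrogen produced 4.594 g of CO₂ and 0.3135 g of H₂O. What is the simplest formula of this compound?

mol C = 4.594 g CO₂ ÷ 44.009 g/mol = 0.10439 mol
mol H = 2 × 0.3135 g H₂O ÷ 18.015 g/mol = 0.034804 mol
Divide by the smallest (0.034804 mol): C 2.999, H 1.000

C3H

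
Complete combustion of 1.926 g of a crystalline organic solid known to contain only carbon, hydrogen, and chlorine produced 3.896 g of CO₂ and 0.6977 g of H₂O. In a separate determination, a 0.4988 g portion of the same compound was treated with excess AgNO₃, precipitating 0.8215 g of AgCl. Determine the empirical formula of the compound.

C8H7Cl2

mol C = 3.896 g CO₂ ÷ 44.009 g/mol = 0.088527 mol
mol H = 2 × 0.6977 g H₂O ÷ 18.015 g/mol = 0.077458 mol
From the AgCl data: mol Cl per gram of compound = (0.8215 ÷ 143.318) ÷ 0.4988 = 0.011492 mol/g, so in the 1.926 g combustion sample mol Cl = 0.022133 mol
Divide by the smallest (0.022133 mol): C 4.000, H 3.500, Cl 1.000
Multiplying each by 2 gives whole numbers: C 8.00, H 7.00, Cl 2.00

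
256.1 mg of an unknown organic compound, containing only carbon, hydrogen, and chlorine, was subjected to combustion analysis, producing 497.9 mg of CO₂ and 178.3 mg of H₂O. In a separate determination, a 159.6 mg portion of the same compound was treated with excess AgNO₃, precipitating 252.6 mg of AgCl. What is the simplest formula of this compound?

C4H7Cl

mol C = 0.4979 g CO₂ ÷ 44.009 g/mol = 0.011314 mol
mol H = 2 × 0.1783 g H₂O ÷ 18.015 g/mol = 0.019795 mol
From the AgCl data: mol Cl per gram of compound = (0.2526 ÷ 143.318) ÷ 0.1596 = 0.011043 mol/g, so in the 0.2561 g combustion sample mol Cl = 0.0028282 mol
Divide by the smallest (0.0028282 mol): C 4.000, H 6.999, Cl 1.000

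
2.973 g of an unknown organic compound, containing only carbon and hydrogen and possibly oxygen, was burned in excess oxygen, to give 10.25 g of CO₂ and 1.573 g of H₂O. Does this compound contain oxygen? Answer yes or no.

no

mol C = 10.25 g CO₂ ÷ 44.009 g/mol = 0.23291 mol
mol H = 2 × 1.573 g H₂O ÷ 18.015 g/mol = 0.17463 mol
C and H together account for 2.9735 g — essentially the entire 2.973 g sample — so the compound contains no oxygen.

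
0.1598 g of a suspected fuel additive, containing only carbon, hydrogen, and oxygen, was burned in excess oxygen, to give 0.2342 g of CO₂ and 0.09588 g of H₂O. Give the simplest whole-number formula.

mol C = 0.2342 g CO₂ ÷ 44.009 g/mol = 0.0053216 mol
mol H = 2 × 0.09588 g H₂O ÷ 18.015 g/mol = 0.010644 mol
mass O = 0.1598 − (0.063918 + 0.010730) = 0.085152 g → mol O = 0.085152 ÷ 15.999 = 0.0053223 mol
Divide by the smallest (0.0053216 mol): C 1.000, H 2.000, O 1.000

CH2O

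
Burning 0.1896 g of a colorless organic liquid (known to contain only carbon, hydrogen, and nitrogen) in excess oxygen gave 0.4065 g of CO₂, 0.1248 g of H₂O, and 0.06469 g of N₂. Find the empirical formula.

C2H3N

mol C = 0.4065 g CO₂ ÷ 44.009 g/mol = 0.0092367 mol
mol H = 2 × 0.1248 g H₂O ÷ 18.015 g/mol = 0.013855 mol
mol N = 2 × 0.06469 g N₂ ÷ 28.014 g/mol = 0.0046184 mol
Divide by the smallest (0.0046184 mol): C 2.000, H 3.000, N 1.000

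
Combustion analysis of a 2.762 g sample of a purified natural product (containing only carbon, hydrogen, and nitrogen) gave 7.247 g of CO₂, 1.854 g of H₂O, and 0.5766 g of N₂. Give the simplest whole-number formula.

C4H5N

mol C = 7.247 g CO₂ ÷ 44.009 g/mol = 0.16467 mol
mol H = 2 × 1.854 g H₂O ÷ 18.015 g/mol = 0.20583 mol
mol N = 2 × 0.5766 g N₂ ÷ 28.014 g/mol = 0.041165 mol
Divide by the smallest (0.041165 mol): C 4.000, H 5.000, N 1.000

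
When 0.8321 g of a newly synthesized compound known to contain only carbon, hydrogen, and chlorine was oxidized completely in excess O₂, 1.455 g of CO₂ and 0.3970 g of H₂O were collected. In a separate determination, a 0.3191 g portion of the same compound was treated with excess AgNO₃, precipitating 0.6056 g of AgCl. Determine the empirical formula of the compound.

mol C = 1.455 g CO₂ ÷ 44.009 g/mol = 0.033061 mol
mol H = 2 × 0.3970 g H₂O ÷ 18.015 g/mol = 0.044074 mol
From the AgCl data: mol Cl per gram of compound = (0.6056 ÷ 143.318) ÷ 0.3191 = 0.013242 mol/g, so in the 0.8321 g combustion sample mol Cl = 0.011019 mol
Divide by the smallest (0.011019 mol): C 3.000, H 4.000, Cl 1.000

C3H4Cl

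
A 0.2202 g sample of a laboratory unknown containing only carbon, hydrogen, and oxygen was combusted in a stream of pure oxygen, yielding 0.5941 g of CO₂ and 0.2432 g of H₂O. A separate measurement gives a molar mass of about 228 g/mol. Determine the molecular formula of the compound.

C14H28O2

mol C = 0.5941 g CO₂ ÷ 44.009 g/mol = 0.013500 mol
mol H = 2 × 0.2432 g H₂O ÷ 18.015 g/mol = 0.027000 mol
mass O = 0.2202 − (0.16214 + 0.027216) = 0.030842 g → mol O = 0.030842 ÷ 15.999 = 0.0019277 mol
Divide by the smallest (0.0019277 mol): C 7.003, H 14.006, O 1.000
Empirical formula: C7H14O
Empirical-formula mass = 114.19 g/mol; 228 ÷ 114.19 ≈ 2, so the molecular formula is C14H28O2.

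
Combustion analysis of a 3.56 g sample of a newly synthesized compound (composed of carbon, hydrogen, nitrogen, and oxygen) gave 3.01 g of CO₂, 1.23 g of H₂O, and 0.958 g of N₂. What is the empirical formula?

mol C = 3.01 g CO₂ ÷ 44.009 g/mol = 0.06840 mol
mol H = 2 × 1.23 g H₂O ÷ 18.015 g/mol = 0.1366 mol
mol N = 2 × 0.958 g N₂ ÷ 28.014 g/mol = 0.06839 mol
mass O = 3.56 − (0.8215 + 0.1376 + 0.9580) = 1.643 g → mol O = 1.643 ÷ 15.999 = 0.1027 mol
Divide by the smallest (0.06839 mol): C 1.000, H 1.997, N 1.000, O 1.501
Multiplying each by 2 gives whole numbers: C 2.00, H 3.99, N 2.00, O 3.00

C2H4N2O3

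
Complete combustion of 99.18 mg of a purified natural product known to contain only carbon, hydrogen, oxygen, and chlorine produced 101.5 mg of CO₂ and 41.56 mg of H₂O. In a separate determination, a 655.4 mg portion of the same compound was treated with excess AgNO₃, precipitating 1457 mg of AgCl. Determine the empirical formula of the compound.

mol C = 0.1015 g CO₂ ÷ 44.009 g/mol = 0.0023063 mol
mol H = 2 × 0.04156 g H₂O ÷ 18.015 g/mol = 0.0046139 mol
From the AgCl data: mol Cl per gram of compound = (1.457 ÷ 143.318) ÷ 0.6554 = 0.015511 mol/g, so in the 0.09918 g combustion sample mol Cl = 0.0015384 mol
mass O = 0.09918 − (0.027702 + 0.0046508 + 0.054537) = 0.012290 g → mol O = 0.012290 ÷ 15.999 = 0.00076820 mol
Divide by the smallest (0.00076820 mol): C 3.002, H 6.006, Cl 2.003, O 1.000

C3H6Cl2O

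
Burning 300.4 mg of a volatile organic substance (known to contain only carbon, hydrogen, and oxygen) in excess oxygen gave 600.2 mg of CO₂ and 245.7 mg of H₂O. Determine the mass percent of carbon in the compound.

mol C = 0.6002 g CO₂ ÷ 44.009 g/mol = 0.013638 mol
mol H = 2 × 0.2457 g H₂O ÷ 18.015 g/mol = 0.027277 mol
mass O = 0.3004 − (0.16381 + 0.027495) = 0.10910 g → mol O = 0.10910 ÷ 15.999 = 0.0068190 mol
mass % C = 0.16381 g ÷ 0.3004 g × 100%

54.53%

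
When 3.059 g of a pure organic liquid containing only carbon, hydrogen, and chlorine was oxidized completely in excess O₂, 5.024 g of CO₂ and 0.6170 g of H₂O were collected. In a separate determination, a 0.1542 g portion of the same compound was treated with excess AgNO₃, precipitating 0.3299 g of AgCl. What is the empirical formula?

C5H3Cl2

mol C = 5.024 g CO₂ ÷ 44.009 g/mol = 0.11416 mol
mol H = 2 × 0.6170 g H₂O ÷ 18.015 g/mol = 0.068498 mol
From the AgCl data: mol Cl per gram of compound = (0.3299 ÷ 143.318) ÷ 0.1542 = 0.014928 mol/g, so in the 3.059 g combustion sample mol Cl = 0.045664 mol
Divide by the smallest (0.045664 mol): C 2.500, H 1.500, Cl 1.000
Multiplying each by 2 gives whole numbers: C 5.00, H 3.00, Cl 2.00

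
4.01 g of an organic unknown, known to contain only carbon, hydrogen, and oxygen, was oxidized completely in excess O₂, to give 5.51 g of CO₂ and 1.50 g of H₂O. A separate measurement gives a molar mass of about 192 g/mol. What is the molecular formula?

C6H8O7

mol C = 5.51 g CO₂ ÷ 44.009 g/mol = 0.1252 mol
mol H = 2 × 1.50 g H₂O ÷ 18.015 g/mol = 0.1665 mol
mass O = 4.01 − (1.504 + 0.1679) = 2.338 g → mol O = 2.338 ÷ 15.999 = 0.1462 mol
Divide by the smallest (0.1252 mol): C 1.000, H 1.330, O 1.167
Multiplying each by 6 gives whole numbers: C 6.00, H 7.98, O 7.00
Empirical formula: C6H8O7
Empirical-formula mass = 192.12 g/mol; 192 ÷ 192.12 ≈ 1, so the molecular formula is C6H8O7.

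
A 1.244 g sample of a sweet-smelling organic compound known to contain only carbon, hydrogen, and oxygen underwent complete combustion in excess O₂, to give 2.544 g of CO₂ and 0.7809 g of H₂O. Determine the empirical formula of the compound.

C2H3O

mol C = 2.544 g CO₂ ÷ 44.009 g/mol = 0.057806 mol
mol H = 2 × 0.7809 g H₂O ÷ 18.015 g/mol = 0.086694 mol
mass O = 1.244 − (0.69431 + 0.087388) = 0.46230 g → mol O = 0.46230 ÷ 15.999 = 0.028896 mol
Divide by the smallest (0.028896 mol): C 2.001, H 3.000, O 1.000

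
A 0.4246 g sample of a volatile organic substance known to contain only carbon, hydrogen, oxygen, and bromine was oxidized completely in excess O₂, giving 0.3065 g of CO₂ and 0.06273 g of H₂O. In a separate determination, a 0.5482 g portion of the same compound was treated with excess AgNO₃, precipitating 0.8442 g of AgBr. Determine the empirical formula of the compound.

C2H2BrO

mol C = 0.3065 g CO₂ ÷ 44.009 g/mol = 0.0069645 mol
mol H = 2 × 0.06273 g H₂O ÷ 18.015 g/mol = 0.0069642 mol
From the AgBr data: mol Br per gram of compound = (0.8442 ÷ 187.772) ÷ 0.5482 = 0.0082012 mol/g, so in the 0.4246 g combustion sample mol Br = 0.0034822 mol
mass O = 0.4246 − (0.083650 + 0.0070199 + 0.27824) = 0.055687 g → mol O = 0.055687 ÷ 15.999 = 0.0034806 mol
Divide by the smallest (0.0034806 mol): C 2.001, H 2.001, Br 1.000, O 1.000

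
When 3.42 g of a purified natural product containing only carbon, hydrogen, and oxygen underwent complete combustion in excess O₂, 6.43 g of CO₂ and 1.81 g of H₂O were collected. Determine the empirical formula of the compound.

C8H11O5

mol C = 6.43 g CO₂ ÷ 44.009 g/mol = 0.1461 mol
mol H = 2 × 1.81 g H₂O ÷ 18.015 g/mol = 0.2009 mol
mass O = 3.42 − (1.755 + 0.2026) = 1.463 g → mol O = 1.463 ÷ 15.999 = 0.09142 mol
Divide by the smallest (0.09142 mol): C 1.598, H 2.198, O 1.000
Multiplying each by 5 gives whole numbers: C 7.99, H 10.99, O 5.00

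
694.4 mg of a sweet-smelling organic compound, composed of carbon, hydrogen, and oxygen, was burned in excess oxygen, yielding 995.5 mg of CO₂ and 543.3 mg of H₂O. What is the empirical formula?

mol C = 0.9955 g CO₂ ÷ 44.009 g/mol = 0.022620 mol
mol H = 2 × 0.5433 g H₂O ÷ 18.015 g/mol = 0.060316 mol
mass O = 0.6944 − (0.27169 + 0.060799) = 0.36191 g → mol O = 0.36191 ÷ 15.999 = 0.022621 mol
Divide by the smallest (0.022620 mol): C 1.000, H 2.666, O 1.000
Multiplying each by 3 gives whole numbers: C 3.00, H 8.00, O 3.00

C3H8O3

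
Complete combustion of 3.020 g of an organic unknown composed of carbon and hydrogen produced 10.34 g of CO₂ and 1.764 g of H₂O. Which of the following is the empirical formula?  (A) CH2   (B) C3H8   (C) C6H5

(C) C6H5

mol C = 10.34 g CO₂ ÷ 44.009 g/mol = 0.23495 mol
mol H = 2 × 1.764 g H₂O ÷ 18.015 g/mol = 0.19584 mol
Divide by the smallest (0.19584 mol): C 1.200, H 1.000
Multiplying each by 5 gives whole numbers: C 6.00, H 5.00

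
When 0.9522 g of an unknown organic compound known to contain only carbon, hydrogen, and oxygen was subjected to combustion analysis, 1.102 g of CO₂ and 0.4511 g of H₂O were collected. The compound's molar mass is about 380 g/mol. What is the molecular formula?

C10H20O15

mol C = 1.102 g CO₂ ÷ 44.009 g/mol = 0.025040 mol
mol H = 2 × 0.4511 g H₂O ÷ 18.015 g/mol = 0.050080 mol
mass O = 0.9522 − (0.30076 + 0.050481) = 0.60096 g → mol O = 0.60096 ÷ 15.999 = 0.037562 mol
Divide by the smallest (0.025040 mol): C 1.000, H 2.000, O 1.500
Multiplying each by 2 gives whole numbers: C 2.00, H 4.00, O 3.00
Empirical formula: C2H4O3
Empirical-formula mass = 76.05 g/mol; 380 ÷ 76.05 ≈ 5, so the molecular formula is C10H20O15.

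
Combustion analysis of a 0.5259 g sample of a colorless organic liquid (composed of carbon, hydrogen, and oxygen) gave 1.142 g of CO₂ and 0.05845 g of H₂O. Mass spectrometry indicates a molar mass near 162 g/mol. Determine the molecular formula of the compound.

mol C = 1.142 g CO₂ ÷ 44.009 g/mol = 0.025949 mol
mol H = 2 × 0.05845 g H₂O ÷ 18.015 g/mol = 0.0064890 mol
mass O = 0.5259 − (0.31168 + 0.0065409) = 0.20768 g → mol O = 0.20768 ÷ 15.999 = 0.012981 mol
Divide by the smallest (0.0064890 mol): C 3.999, H 1.000, O 2.000
Empirical formula: C4HO2
Empirical-formula mass = 81.05 g/mol; 162 ÷ 81.05 ≈ 2, so the molecular formula is C8H2O4.

C8H2O4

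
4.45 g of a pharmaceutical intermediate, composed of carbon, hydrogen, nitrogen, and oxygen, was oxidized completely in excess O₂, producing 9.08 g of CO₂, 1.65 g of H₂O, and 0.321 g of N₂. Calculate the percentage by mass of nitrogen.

7.2%

mol C = 9.08 g CO₂ ÷ 44.009 g/mol = 0.2063 mol
mol H = 2 × 1.65 g H₂O ÷ 18.015 g/mol = 0.1832 mol
mol N = 2 × 0.321 g N₂ ÷ 28.014 g/mol = 0.02292 mol
mass O = 4.45 − (2.478 + 0.1846 + 0.3210) = 1.466 g → mol O = 1.466 ÷ 15.999 = 0.09164 mol
mass % N = 0.3210 g ÷ 4.45 g × 100%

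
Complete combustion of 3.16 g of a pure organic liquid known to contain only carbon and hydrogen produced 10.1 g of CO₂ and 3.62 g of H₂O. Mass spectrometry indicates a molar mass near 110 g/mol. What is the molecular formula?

C8H14

mol C = 10.1 g CO₂ ÷ 44.009 g/mol = 0.2295 mol
mol H = 2 × 3.62 g H₂O ÷ 18.015 g/mol = 0.4019 mol
Divide by the smallest (0.2295 mol): C 1.000, H 1.751
Multiplying each by 4 gives whole numbers: C 4.00, H 7.00
Empirical formula: C4H7
Empirical-formula mass = 55.10 g/mol; 110 ÷ 55.10 ≈ 2, so the molecular formula is C8H14.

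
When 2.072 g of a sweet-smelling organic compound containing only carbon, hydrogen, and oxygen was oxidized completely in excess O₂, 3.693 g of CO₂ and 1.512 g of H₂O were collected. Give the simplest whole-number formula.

mol C = 3.693 g CO₂ ÷ 44.009 g/mol = 0.083915 mol
mol H = 2 × 1.512 g H₂O ÷ 18.015 g/mol = 0.16786 mol
mass O = 2.072 − (1.0079 + 0.16920) = 0.89490 g → mol O = 0.89490 ÷ 15.999 = 0.055935 mol
Divide by the smallest (0.055935 mol): C 1.500, H 3.001, O 1.000
Multiplying each by 2 gives whole numbers: C 3.00, H 6.00, O 2.00

C3H6O2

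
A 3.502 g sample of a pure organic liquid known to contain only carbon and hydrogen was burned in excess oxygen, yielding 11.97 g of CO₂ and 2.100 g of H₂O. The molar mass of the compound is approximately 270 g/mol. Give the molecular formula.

mol C = 11.97 g CO₂ ÷ 44.009 g/mol = 0.27199 mol
mol H = 2 × 2.100 g H₂O ÷ 18.015 g/mol = 0.23314 mol
Divide by the smallest (0.23314 mol): C 1.167, H 1.000
Multiplying each by 6 gives whole numbers: C 7.00, H 6.00
Empirical formula: C7H6
Empirical-formula mass = 90.12 g/mol; 270 ÷ 90.12 ≈ 3, so the molecular formula is C21H18.

C21H18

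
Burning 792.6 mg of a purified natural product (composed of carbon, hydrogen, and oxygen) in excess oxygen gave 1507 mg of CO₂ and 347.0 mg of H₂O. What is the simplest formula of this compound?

mol C = 1.507 g CO₂ ÷ 44.009 g/mol = 0.034243 mol
mol H = 2 × 0.3470 g H₂O ÷ 18.015 g/mol = 0.038523 mol
mass O = 0.7926 − (0.41129 + 0.038832) = 0.34248 g → mol O = 0.34248 ÷ 15.999 = 0.021406 mol
Divide by the smallest (0.021406 mol): C 1.600, H 1.800, O 1.000
Multiplying each by 5 gives whole numbers: C 8.00, H 9.00, O 5.00

C8H9O5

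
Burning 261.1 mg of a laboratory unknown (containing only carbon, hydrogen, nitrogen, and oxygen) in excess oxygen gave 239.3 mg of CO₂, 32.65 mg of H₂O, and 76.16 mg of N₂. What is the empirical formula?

mol C = 0.2393 g CO₂ ÷ 44.009 g/mol = 0.0054375 mol
mol H = 2 × 0.03265 g H₂O ÷ 18.015 g/mol = 0.0036248 mol
mol N = 2 × 0.07616 g N₂ ÷ 28.014 g/mol = 0.0054373 mol
mass O = 0.2611 − (0.065310 + 0.0036538 + 0.076160) = 0.11598 g → mol O = 0.11598 ÷ 15.999 = 0.0072490 mol
Divide by the smallest (0.0036248 mol): C 1.500, H 1.000, N 1.500, O 2.000
Multiplying each by 2 gives whole numbers: C 3.00, H 2.00, N 3.00, O 4.00

C3H2N3O4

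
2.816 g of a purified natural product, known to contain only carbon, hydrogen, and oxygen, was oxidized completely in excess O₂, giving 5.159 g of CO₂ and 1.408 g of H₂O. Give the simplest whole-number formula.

C3H4O2

mol C = 5.159 g CO₂ ÷ 44.009 g/mol = 0.11723 mol
mol H = 2 × 1.408 g H₂O ÷ 18.015 g/mol = 0.15631 mol
mass O = 2.816 − (1.4080 + 0.15756) = 1.2504 g → mol O = 1.2504 ÷ 15.999 = 0.078157 mol
Divide by the smallest (0.078157 mol): C 1.500, H 2.000, O 1.000
Multiplying each by 2 gives whole numbers: C 3.00, H 4.00, O 2.00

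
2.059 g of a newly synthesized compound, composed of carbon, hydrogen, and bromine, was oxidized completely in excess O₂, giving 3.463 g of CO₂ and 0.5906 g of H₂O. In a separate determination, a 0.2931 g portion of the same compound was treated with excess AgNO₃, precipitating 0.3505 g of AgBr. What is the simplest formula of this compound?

C6H5Br

mol C = 3.463 g CO₂ ÷ 44.009 g/mol = 0.078688 mol
mol H = 2 × 0.5906 g H₂O ÷ 18.015 g/mol = 0.065568 mol
From the AgBr data: mol Br per gram of compound = (0.3505 ÷ 187.772) ÷ 0.2931 = 0.0063686 mol/g, so in the 2.059 g combustion sample mol Br = 0.013113 mol
Divide by the smallest (0.013113 mol): C 6.001, H 5.000, Br 1.000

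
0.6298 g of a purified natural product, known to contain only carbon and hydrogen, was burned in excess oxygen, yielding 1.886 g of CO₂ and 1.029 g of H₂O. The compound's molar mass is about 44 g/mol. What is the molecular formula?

mol C = 1.886 g CO₂ ÷ 44.009 g/mol = 0.042855 mol
mol H = 2 × 1.029 g H₂O ÷ 18.015 g/mol = 0.11424 mol
Divide by the smallest (0.042855 mol): C 1.000, H 2.666
Multiplying each by 3 gives whole numbers: C 3.00, H 8.00
Empirical formula: C3H8
Empirical-formula mass = 44.10 g/mol; 44 ÷ 44.10 ≈ 1, so the molecular formula is C3H8.

C3H8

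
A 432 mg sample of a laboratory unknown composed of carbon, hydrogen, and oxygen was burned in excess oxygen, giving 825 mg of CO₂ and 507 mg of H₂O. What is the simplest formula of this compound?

C2H6O

mol C = 0.825 g CO₂ ÷ 44.009 g/mol = 0.01875 mol
mol H = 2 × 0.507 g H₂O ÷ 18.015 g/mol = 0.05629 mol
mass O = 0.432 − (0.2252 + 0.05674) = 0.1501 g → mol O = 0.1501 ÷ 15.999 = 0.009382 mol
Divide by the smallest (0.009382 mol): C 1.998, H 5.999, O 1.000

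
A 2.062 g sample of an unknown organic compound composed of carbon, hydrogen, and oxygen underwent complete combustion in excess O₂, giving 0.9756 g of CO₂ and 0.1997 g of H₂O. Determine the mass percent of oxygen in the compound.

mol C = 0.9756 g CO₂ ÷ 44.009 g/mol = 0.022168 mol
mol H = 2 × 0.1997 g H₂O ÷ 18.015 g/mol = 0.022170 mol
mass O = 2.062 − (0.26626 + 0.022348) = 1.7734 g → mol O = 1.7734 ÷ 15.999 = 0.11084 mol
mass % O = 1.7734 g ÷ 2.062 g × 100%

86.00%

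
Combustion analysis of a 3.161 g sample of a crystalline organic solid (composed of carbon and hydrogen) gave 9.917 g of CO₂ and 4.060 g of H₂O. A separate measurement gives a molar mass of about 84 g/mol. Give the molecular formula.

C6H12

mol C = 9.917 g CO₂ ÷ 44.009 g/mol = 0.22534 mol
mol H = 2 × 4.060 g H₂O ÷ 18.015 g/mol = 0.45074 mol
Divide by the smallest (0.22534 mol): C 1.000, H 2.000
Empirical formula: CH2
Empirical-formula mass = 14.03 g/mol; 84 ÷ 14.03 ≈ 6, so the molecular formula is C6H12.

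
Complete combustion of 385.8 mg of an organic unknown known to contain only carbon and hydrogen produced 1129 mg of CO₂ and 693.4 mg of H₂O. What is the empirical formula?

CH3

mol C = 1.129 g CO₂ ÷ 44.009 g/mol = 0.025654 mol
mol H = 2 × 0.6934 g H₂O ÷ 18.015 g/mol = 0.076980 mol
Divide by the smallest (0.025654 mol): C 1.000, H 3.001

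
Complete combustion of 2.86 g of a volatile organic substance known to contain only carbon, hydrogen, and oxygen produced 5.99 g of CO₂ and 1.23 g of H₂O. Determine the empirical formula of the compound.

mol C = 5.99 g CO₂ ÷ 44.009 g/mol = 0.1361 mol
mol H = 2 × 1.23 g H₂O ÷ 18.015 g/mol = 0.1366 mol
mass O = 2.86 − (1.635 + 0.1376) = 1.088 g → mol O = 1.088 ÷ 15.999 = 0.06798 mol
Divide by the smallest (0.06798 mol): C 2.002, H 2.009, O 1.000

C2H2O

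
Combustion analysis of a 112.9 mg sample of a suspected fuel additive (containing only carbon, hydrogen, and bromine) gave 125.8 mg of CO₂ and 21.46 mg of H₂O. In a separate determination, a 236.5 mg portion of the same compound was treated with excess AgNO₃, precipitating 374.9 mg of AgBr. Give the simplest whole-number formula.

mol C = 0.1258 g CO₂ ÷ 44.009 g/mol = 0.0028585 mol
mol H = 2 × 0.02146 g H₂O ÷ 18.015 g/mol = 0.0023825 mol
From the AgBr data: mol Br per gram of compound = (0.3749 ÷ 187.772) ÷ 0.2365 = 0.0084422 mol/g, so in the 0.1129 g combustion sample mol Br = 0.00095312 mol
Divide by the smallest (0.00095312 mol): C 2.999, H 2.500, Br 1.000
Multiplying each by 2 gives whole numbers: C 6.00, H 5.00, Br 2.00

C6H5Br2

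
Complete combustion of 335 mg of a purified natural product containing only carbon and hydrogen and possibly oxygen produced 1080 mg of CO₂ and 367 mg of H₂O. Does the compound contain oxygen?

no

mol C = 1.08 g CO₂ ÷ 44.009 g/mol = 0.02454 mol
mol H = 2 × 0.367 g H₂O ÷ 18.015 g/mol = 0.04074 mol
C and H together account for 0.3358 g — essentially the entire 0.335 g sample — so the compound contains no oxygen.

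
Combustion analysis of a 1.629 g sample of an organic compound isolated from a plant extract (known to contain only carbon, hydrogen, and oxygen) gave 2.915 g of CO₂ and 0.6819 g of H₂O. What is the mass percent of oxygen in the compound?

mol C = 2.915 g CO₂ ÷ 44.009 g/mol = 0.066236 mol
mol H = 2 × 0.6819 g H₂O ÷ 18.015 g/mol = 0.075704 mol
mass O = 1.629 − (0.79557 + 0.076309) = 0.75712 g → mol O = 0.75712 ÷ 15.999 = 0.047323 mol
mass % O = 0.75712 g ÷ 1.629 g × 100%

46.48%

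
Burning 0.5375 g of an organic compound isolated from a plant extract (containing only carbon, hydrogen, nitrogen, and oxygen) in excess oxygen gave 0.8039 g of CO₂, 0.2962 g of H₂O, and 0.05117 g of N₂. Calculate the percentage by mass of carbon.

40.82%

mol C = 0.8039 g CO₂ ÷ 44.009 g/mol = 0.018267 mol
mol H = 2 × 0.2962 g H₂O ÷ 18.015 g/mol = 0.032884 mol
mol N = 2 × 0.05117 g N₂ ÷ 28.014 g/mol = 0.0036532 mol
mass O = 0.5375 − (0.21940 + 0.033147 + 0.051170) = 0.23378 g → mol O = 0.23378 ÷ 15.999 = 0.014612 mol
mass % C = 0.21940 g ÷ 0.5375 g × 100%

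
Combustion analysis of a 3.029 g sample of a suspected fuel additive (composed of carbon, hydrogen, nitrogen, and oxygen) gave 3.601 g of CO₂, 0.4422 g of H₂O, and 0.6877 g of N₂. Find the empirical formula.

mol C = 3.601 g CO₂ ÷ 44.009 g/mol = 0.081824 mol
mol H = 2 × 0.4422 g H₂O ÷ 18.015 g/mol = 0.049092 mol
mol N = 2 × 0.6877 g N₂ ÷ 28.014 g/mol = 0.049097 mol
mass O = 3.029 − (0.98279 + 0.049485 + 0.68770) = 1.3090 g → mol O = 1.3090 ÷ 15.999 = 0.081819 mol
Divide by the smallest (0.049092 mol): C 1.667, H 1.000, N 1.000, O 1.667
Multiplying each by 3 gives whole numbers: C 5.00, H 3.00, N 3.00, O 5.00

C5H3N3O5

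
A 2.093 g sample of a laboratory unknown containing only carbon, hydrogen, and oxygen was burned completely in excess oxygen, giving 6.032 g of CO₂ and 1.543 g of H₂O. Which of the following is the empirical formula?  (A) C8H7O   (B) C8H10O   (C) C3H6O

(B) C8H10O

mol C = 6.032 g CO₂ ÷ 44.009 g/mol = 0.13706 mol
mol H = 2 × 1.543 g H₂O ÷ 18.015 g/mol = 0.17130 mol
mass O = 2.093 − (1.6463 + 0.17267) = 0.27407 g → mol O = 0.27407 ÷ 15.999 = 0.017130 mol
Divide by the smallest (0.017130 mol): C 8.001, H 10.000, O 1.000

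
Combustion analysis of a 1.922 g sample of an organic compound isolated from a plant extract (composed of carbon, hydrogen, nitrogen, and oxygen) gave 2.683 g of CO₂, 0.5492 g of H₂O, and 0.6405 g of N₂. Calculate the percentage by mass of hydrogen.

3.20%

mol C = 2.683 g CO₂ ÷ 44.009 g/mol = 0.060965 mol
mol H = 2 × 0.5492 g H₂O ÷ 18.015 g/mol = 0.060971 mol
mol N = 2 × 0.6405 g N₂ ÷ 28.014 g/mol = 0.045727 mol
mass O = 1.922 − (0.73225 + 0.061459 + 0.64050) = 0.48779 g → mol O = 0.48779 ÷ 15.999 = 0.030489 mol
mass % H = 0.061459 g ÷ 1.922 g × 100%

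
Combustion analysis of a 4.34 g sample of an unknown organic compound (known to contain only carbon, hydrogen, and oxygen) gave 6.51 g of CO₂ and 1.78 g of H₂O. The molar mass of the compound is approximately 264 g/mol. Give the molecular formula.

C9H12O9

mol C = 6.51 g CO₂ ÷ 44.009 g/mol = 0.1479 mol
mol H = 2 × 1.78 g H₂O ÷ 18.015 g/mol = 0.1976 mol
mass O = 4.34 − (1.777 + 0.1992) = 2.364 g → mol O = 2.364 ÷ 15.999 = 0.1478 mol
Divide by the smallest (0.1478 mol): C 1.001, H 1.337, O 1.000
Multiplying each by 3 gives whole numbers: C 3.00, H 4.01, O 3.00
Empirical formula: C3H4O3
Empirical-formula mass = 88.06 g/mol; 264 ÷ 88.06 ≈ 3, so the molecular formula is C9H12O9.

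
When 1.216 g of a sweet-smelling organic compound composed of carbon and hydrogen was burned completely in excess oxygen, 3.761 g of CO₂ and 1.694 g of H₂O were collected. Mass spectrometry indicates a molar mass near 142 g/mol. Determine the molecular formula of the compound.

C10H22

mol C = 3.761 g CO₂ ÷ 44.009 g/mol = 0.085460 mol
mol H = 2 × 1.694 g H₂O ÷ 18.015 g/mol = 0.18807 mol
Divide by the smallest (0.085460 mol): C 1.000, H 2.201
Multiplying each by 5 gives whole numbers: C 5.00, H 11.00
Empirical formula: C5H11
Empirical-formula mass = 71.14 g/mol; 142 ÷ 71.14 ≈ 2, so the molecular formula is C10H22.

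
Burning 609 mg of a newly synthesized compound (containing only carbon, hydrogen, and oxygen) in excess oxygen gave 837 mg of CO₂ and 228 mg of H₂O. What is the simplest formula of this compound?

mol C = 0.837 g CO₂ ÷ 44.009 g/mol = 0.01902 mol
mol H = 2 × 0.228 g H₂O ÷ 18.015 g/mol = 0.02531 mol
mass O = 0.609 − (0.2284 + 0.02551) = 0.3551 g → mol O = 0.3551 ÷ 15.999 = 0.02219 mol
Divide by the smallest (0.01902 mol): C 1.000, H 1.331, O 1.167
Multiplying each by 6 gives whole numbers: C 6.00, H 7.99, O 7.00

C6H8O7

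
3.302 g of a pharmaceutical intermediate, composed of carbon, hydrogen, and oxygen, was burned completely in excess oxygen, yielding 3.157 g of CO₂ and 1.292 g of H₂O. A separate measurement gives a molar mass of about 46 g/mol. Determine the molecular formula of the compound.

CH2O2

mol C = 3.157 g CO₂ ÷ 44.009 g/mol = 0.071735 mol
mol H = 2 × 1.292 g H₂O ÷ 18.015 g/mol = 0.14344 mol
mass O = 3.302 − (0.86161 + 0.14458) = 2.2958 g → mol O = 2.2958 ÷ 15.999 = 0.14350 mol
Divide by the smallest (0.071735 mol): C 1.000, H 2.000, O 2.000
Empirical formula: CH2O2
Empirical-formula mass = 46.02 g/mol; 46 ÷ 46.02 ≈ 1, so the molecular formula is CH2O2.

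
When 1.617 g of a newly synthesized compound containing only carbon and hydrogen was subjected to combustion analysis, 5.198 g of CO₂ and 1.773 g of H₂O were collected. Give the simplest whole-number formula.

mol C = 5.198 g CO₂ ÷ 44.009 g/mol = 0.11811 mol
mol H = 2 × 1.773 g H₂O ÷ 18.015 g/mol = 0.19684 mol
Divide by the smallest (0.11811 mol): C 1.000, H 1.667
Multiplying each by 3 gives whole numbers: C 3.00, H 5.00

C3H5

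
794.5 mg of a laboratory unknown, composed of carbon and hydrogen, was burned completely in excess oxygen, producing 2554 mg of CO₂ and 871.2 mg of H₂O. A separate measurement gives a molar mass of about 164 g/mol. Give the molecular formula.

mol C = 2.554 g CO₂ ÷ 44.009 g/mol = 0.058034 mol
mol H = 2 × 0.8712 g H₂O ÷ 18.015 g/mol = 0.096719 mol
Divide by the smallest (0.058034 mol): C 1.000, H 1.667
Multiplying each by 3 gives whole numbers: C 3.00, H 5.00
Empirical formula: C3H5
Empirical-formula mass = 41.07 g/mol; 164 ÷ 41.07 ≈ 4, so the molecular formula is C12H20.

C12H20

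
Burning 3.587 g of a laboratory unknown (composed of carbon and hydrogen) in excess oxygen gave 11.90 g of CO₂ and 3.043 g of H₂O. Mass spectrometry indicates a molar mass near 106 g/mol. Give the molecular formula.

mol C = 11.90 g CO₂ ÷ 44.009 g/mol = 0.27040 mol
mol H = 2 × 3.043 g H₂O ÷ 18.015 g/mol = 0.33783 mol
Divide by the smallest (0.27040 mol): C 1.000, H 1.249
Multiplying each by 4 gives whole numbers: C 4.00, H 5.00
Empirical formula: C4H5
Empirical-formula mass = 53.08 g/mol; 106 ÷ 53.08 ≈ 2, so the molecular formula is C8H10.

C8H10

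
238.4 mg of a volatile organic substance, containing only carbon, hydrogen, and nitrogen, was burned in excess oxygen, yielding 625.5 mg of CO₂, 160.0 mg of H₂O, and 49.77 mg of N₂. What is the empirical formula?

C4H5N

mol C = 0.6255 g CO₂ ÷ 44.009 g/mol = 0.014213 mol
mol H = 2 × 0.1600 g H₂O ÷ 18.015 g/mol = 0.017763 mol
mol N = 2 × 0.04977 g N₂ ÷ 28.014 g/mol = 0.0035532 mol
Divide by the smallest (0.0035532 mol): C 4.000, H 4.999, N 1.000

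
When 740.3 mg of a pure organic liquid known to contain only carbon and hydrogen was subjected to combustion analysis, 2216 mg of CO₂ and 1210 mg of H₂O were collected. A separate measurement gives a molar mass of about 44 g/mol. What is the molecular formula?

mol C = 2.216 g CO₂ ÷ 44.009 g/mol = 0.050353 mol
mol H = 2 × 1.210 g H₂O ÷ 18.015 g/mol = 0.13433 mol
Divide by the smallest (0.050353 mol): C 1.000, H 2.668
Multiplying each by 3 gives whole numbers: C 3.00, H 8.00
Empirical formula: C3H8
Empirical-formula mass = 44.10 g/mol; 44 ÷ 44.10 ≈ 1, so the molecular formula is C3H8.

C3H8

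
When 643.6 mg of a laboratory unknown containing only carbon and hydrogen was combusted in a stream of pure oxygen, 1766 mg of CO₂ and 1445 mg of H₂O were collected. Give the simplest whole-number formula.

mol C = 1.766 g CO₂ ÷ 44.009 g/mol = 0.040128 mol
mol H = 2 × 1.445 g H₂O ÷ 18.015 g/mol = 0.16042 mol
Divide by the smallest (0.040128 mol): C 1.000, H 3.998

CH4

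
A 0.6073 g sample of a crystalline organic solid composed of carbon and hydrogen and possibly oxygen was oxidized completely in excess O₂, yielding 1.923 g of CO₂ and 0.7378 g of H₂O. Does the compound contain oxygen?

mol C = 1.923 g CO₂ ÷ 44.009 g/mol = 0.043696 mol
mol H = 2 × 0.7378 g H₂O ÷ 18.015 g/mol = 0.081910 mol
C and H together account for 0.60739 g — essentially the entire 0.6073 g sample — so the compound contains no oxygen.

no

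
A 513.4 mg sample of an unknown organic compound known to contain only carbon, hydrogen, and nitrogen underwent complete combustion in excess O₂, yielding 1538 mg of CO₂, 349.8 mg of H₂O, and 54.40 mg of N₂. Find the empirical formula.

mol C = 1.538 g CO₂ ÷ 44.009 g/mol = 0.034947 mol
mol H = 2 × 0.3498 g H₂O ÷ 18.015 g/mol = 0.038834 mol
mol N = 2 × 0.05440 g N₂ ÷ 28.014 g/mol = 0.0038838 mol
Divide by the smallest (0.0038838 mol): C 8.998, H 9.999, N 1.000

C9H10N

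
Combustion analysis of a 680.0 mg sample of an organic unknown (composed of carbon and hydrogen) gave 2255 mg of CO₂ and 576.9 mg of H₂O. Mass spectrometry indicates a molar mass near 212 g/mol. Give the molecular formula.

C16H20

mol C = 2.255 g CO₂ ÷ 44.009 g/mol = 0.051240 mol
mol H = 2 × 0.5769 g H₂O ÷ 18.015 g/mol = 0.064047 mol
Divide by the smallest (0.051240 mol): C 1.000, H 1.250
Multiplying each by 4 gives whole numbers: C 4.00, H 5.00
Empirical formula: C4H5
Empirical-formula mass = 53.08 g/mol; 212 ÷ 53.08 ≈ 4, so the molecular formula is C16H20.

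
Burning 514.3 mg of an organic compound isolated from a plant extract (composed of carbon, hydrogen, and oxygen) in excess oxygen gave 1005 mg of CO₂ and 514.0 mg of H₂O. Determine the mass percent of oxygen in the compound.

35.48%

mol C = 1.005 g CO₂ ÷ 44.009 g/mol = 0.022836 mol
mol H = 2 × 0.5140 g H₂O ÷ 18.015 g/mol = 0.057064 mol
mass O = 0.5143 − (0.27429 + 0.057520) = 0.18249 g → mol O = 0.18249 ÷ 15.999 = 0.011407 mol
mass % O = 0.18249 g ÷ 0.5143 g × 100%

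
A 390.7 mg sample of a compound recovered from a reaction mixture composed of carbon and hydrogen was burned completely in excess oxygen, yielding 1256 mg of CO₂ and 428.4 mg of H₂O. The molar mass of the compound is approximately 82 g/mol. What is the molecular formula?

C6H10

mol C = 1.256 g CO₂ ÷ 44.009 g/mol = 0.028540 mol
mol H = 2 × 0.4284 g H₂O ÷ 18.015 g/mol = 0.047560 mol
Divide by the smallest (0.028540 mol): C 1.000, H 1.666
Multiplying each by 3 gives whole numbers: C 3.00, H 5.00
Empirical formula: C3H5
Empirical-formula mass = 41.07 g/mol; 82 ÷ 41.07 ≈ 2, so the molecular formula is C6H10.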